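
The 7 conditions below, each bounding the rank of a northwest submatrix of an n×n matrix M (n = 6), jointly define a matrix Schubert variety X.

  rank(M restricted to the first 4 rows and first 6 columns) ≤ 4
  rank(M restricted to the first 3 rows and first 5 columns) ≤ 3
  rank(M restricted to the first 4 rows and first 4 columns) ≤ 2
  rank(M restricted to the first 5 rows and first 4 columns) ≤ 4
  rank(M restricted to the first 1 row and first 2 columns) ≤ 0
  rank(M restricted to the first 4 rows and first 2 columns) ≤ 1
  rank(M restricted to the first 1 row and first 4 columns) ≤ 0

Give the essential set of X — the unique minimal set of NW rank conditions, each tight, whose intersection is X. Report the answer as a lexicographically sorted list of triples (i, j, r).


Computing R[i][j] = min implied NW-rank bound (n=6, 7 conditions):

  0, 0, 0, 0, 1, 1
  1, 1, 1, 1, 2, 2
  1, 1, 2, 2, 3, 3
  1, 1, 2, 2, 3, 4
  1, 2, 3, 3, 4, 5
  1, 2, 3, 4, 5, 6

second differences of R give the permutation w = (5, 1, 3, 6, 2, 4).

D(w) has 7 cells with 3 SE-corners; essential set:

[(1, 4, 0), (4, 2, 1), (4, 4, 2)]


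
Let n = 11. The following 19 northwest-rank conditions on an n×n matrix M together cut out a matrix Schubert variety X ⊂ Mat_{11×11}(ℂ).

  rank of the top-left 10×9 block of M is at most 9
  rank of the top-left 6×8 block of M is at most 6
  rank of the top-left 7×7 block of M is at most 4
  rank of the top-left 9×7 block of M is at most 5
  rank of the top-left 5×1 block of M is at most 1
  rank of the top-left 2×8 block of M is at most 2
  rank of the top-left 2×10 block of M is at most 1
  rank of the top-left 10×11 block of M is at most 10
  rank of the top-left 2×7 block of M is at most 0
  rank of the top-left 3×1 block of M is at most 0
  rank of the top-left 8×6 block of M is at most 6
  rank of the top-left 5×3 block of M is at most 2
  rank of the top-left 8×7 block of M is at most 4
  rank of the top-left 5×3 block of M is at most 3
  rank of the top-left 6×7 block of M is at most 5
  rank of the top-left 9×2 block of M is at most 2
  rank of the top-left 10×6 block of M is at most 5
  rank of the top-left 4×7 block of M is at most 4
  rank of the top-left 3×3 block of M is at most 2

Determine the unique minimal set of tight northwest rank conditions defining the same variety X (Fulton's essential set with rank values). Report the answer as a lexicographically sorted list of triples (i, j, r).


The tightest implied rank at each (i,j), from the 19 conditions:

  0 0 0 0 0 0 0 1 1 1 1
  0 0 0 0 0 0 0 1 1 1 2
  0 1 1 1 1 1 1 2 2 2 3
  1 2 2 2 2 2 2 3 3 3 4
  1 2 2 3 3 3 3 4 4 4 5
  1 2 3 4 4 4 4 5 5 5 6
  1 2 3 4 4 4 4 5 6 6 7
  1 2 3 4 4 4 4 5 6 7 8
  1 2 3 4 5 5 5 6 7 8 9
  1 2 3 4 5 5 6 7 8 9 10
  1 2 3 4 5 6 7 8 9 10 11

giving w = (8, 11, 2, 1, 4, 3, 9, 10, 5, 7, 6) via Δ²R.

Fulton essential set (6 of the 25 Rothe cells):

[(2, 7, 0), (2, 10, 1), (3, 1, 0), (5, 3, 2), (8, 7, 4), (10, 6, 5)]


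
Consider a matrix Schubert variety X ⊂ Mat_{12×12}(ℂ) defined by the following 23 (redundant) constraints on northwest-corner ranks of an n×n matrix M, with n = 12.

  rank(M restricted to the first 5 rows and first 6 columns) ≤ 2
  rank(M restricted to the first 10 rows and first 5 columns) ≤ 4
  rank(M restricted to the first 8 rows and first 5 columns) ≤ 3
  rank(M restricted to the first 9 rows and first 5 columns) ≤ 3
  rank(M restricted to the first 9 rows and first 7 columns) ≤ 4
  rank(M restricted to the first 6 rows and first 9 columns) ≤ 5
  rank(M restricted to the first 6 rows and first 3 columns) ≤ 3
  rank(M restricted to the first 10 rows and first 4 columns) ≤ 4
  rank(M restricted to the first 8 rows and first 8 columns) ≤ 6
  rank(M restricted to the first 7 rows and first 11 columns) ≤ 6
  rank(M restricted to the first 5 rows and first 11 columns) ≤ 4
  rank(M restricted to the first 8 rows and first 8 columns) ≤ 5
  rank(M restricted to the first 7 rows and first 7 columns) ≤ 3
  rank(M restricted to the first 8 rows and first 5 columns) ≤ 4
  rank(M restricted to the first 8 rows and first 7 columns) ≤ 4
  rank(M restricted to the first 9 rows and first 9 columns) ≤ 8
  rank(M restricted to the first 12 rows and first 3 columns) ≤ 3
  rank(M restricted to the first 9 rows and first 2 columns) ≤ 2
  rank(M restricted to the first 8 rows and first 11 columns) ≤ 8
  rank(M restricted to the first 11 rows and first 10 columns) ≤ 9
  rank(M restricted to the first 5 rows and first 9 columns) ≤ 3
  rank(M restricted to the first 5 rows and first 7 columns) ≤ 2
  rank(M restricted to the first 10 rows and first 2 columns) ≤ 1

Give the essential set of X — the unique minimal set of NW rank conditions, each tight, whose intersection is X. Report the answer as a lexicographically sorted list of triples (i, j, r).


Recovering R(i,j) via the rank-extension bound from the 23 conditions:

  1 1 1 1 1 1 1 1 1 1 1 1
  1 1 2 2 2 2 2 2 2 2 2 2
  1 1 2 2 2 2 2 3 3 3 3 3
  1 1 2 2 2 2 2 3 3 4 4 4
  1 1 2 2 2 2 2 3 3 4 4 5
  1 1 2 3 3 3 3 4 4 5 5 6
  1 1 2 3 3 3 3 4 5 6 6 7
  1 1 2 3 3 4 4 5 6 7 7 8
  1 1 2 3 3 4 4 5 6 7 8 9
  1 1 2 3 4 5 5 6 7 8 9 10
  1 2 3 4 5 6 6 7 8 9 10 11
  1 2 3 4 5 6 7 8 9 10 11 12

second differences of R give the permutation w = (1, 3, 8, 10, 12, 4, 9, 6, 11, 5, 2, 7).

D(w) has 30 cells with 7 SE-corners; essential set:

[(5, 7, 2), (5, 9, 3), (5, 11, 4), (7, 7, 3), (9, 5, 3), (9, 7, 4), (10, 2, 1)]


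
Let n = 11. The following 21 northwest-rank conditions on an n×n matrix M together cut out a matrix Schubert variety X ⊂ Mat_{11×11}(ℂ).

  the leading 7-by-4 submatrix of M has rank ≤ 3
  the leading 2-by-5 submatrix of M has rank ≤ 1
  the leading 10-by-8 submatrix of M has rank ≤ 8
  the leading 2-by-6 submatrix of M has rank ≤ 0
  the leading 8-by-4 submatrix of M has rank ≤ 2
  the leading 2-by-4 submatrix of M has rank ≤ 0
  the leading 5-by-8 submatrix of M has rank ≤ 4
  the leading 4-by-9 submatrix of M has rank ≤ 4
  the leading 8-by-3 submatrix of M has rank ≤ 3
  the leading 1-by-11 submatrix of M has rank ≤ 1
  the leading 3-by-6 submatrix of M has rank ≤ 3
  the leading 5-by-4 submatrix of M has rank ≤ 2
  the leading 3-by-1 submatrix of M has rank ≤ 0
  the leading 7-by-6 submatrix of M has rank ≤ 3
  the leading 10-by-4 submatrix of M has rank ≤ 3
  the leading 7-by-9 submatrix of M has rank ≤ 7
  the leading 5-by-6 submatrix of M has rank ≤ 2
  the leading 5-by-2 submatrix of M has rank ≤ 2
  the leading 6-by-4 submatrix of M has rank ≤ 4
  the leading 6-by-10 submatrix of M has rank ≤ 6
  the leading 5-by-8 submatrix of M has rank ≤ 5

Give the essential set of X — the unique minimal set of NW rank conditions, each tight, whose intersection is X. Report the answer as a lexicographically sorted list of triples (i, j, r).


Propagating the 21 rank bounds to every northwest block:

  row 1: 0  0  0  0  0  0  1  1  1  1  1
  row 2: 0  0  0  0  0  0  1  2  2  2  2
  row 3: 0  1  1  1  1  1  2  3  3  3  3
  row 4: 1  2  2  2  2  2  3  4  4  4  4
  row 5: 1  2  2  2  2  2  3  4  5  5  5
  row 6: 1  2  2  2  3  3  4  5  6  6  6
  row 7: 1  2  2  2  3  3  4  5  6  7  7
  row 8: 1  2  2  2  3  4  5  6  7  8  8
  row 9: 1  2  3  3  4  5  6  7  8  9  9
  row 10: 1  2  3  3  4  5  6  7  8  9  10
  row 11: 1  2  3  4  5  6  7  8  9  10  11

second differences of R give the permutation w = (7, 8, 2, 1, 9, 5, 10, 6, 3, 11, 4).

Fulton essential set (6 of the 25 Rothe cells):

[(2, 6, 0), (3, 1, 0), (5, 6, 2), (7, 6, 3), (8, 4, 2), (10, 4, 3)]


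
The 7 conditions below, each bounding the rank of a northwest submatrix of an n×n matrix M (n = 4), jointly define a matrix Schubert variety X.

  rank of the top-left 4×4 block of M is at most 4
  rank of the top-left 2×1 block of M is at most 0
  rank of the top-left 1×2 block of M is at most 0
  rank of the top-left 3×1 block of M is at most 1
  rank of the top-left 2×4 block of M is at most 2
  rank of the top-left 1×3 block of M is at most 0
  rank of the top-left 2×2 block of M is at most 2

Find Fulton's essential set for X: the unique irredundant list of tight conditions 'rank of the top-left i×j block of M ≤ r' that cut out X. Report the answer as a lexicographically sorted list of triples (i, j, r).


Propagating the 7 rank bounds to every northwest block:

  R[1]: 0  0  0  1
  R[2]: 0  1  1  2
  R[3]: 1  2  2  3
  R[4]: 1  2  3  4

so w = (4, 2, 1, 3).

|D(w)|=4, |Ess(w)|=2:

[(1, 3, 0), (2, 1, 0)]


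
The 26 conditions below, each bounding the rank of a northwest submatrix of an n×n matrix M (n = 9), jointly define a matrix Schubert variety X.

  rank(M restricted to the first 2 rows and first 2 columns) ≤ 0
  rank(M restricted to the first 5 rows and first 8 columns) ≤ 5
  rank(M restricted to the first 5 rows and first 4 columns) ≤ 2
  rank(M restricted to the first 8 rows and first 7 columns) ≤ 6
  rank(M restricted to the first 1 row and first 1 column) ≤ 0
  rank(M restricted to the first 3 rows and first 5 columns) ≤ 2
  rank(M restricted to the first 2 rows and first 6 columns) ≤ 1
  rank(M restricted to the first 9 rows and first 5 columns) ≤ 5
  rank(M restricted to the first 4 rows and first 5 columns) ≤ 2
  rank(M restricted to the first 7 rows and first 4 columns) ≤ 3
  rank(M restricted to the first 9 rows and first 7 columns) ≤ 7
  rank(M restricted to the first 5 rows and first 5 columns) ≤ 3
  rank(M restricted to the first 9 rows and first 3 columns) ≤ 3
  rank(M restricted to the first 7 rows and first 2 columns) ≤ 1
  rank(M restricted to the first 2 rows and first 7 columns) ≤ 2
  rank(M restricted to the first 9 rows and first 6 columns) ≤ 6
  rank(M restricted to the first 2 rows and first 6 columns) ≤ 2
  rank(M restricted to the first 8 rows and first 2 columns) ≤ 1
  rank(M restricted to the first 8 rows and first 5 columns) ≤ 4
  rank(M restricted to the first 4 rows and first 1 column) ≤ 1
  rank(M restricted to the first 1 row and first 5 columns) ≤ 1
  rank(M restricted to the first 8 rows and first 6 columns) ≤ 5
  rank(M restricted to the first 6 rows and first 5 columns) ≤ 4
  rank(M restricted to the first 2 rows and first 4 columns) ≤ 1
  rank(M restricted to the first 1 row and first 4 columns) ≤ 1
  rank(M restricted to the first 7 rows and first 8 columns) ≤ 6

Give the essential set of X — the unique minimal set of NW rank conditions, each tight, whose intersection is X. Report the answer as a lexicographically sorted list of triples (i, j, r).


Computing R[i][j] = min implied NW-rank bound (n=9, 26 conditions):

  row 1: 0 0 1 1 1 1 1 1 1
  row 2: 0 0 1 1 1 1 2 2 2
  row 3: 1 1 2 2 2 2 3 3 3
  row 4: 1 1 2 2 2 3 4 4 4
  row 5: 1 1 2 2 3 4 5 5 5
  row 6: 1 1 2 3 4 5 6 6 6
  row 7: 1 1 2 3 4 5 6 6 7
  row 8: 1 1 2 3 4 5 6 7 8
  row 9: 1 2 3 4 5 6 7 8 9

the unique w with this rank table is (3, 7, 1, 6, 5, 4, 9, 8, 2).

D(w) has 16 cells with 6 SE-corners; essential set:

[(2, 2, 0), (2, 6, 1), (4, 5, 2), (5, 4, 2), (7, 8, 6), (8, 2, 1)]


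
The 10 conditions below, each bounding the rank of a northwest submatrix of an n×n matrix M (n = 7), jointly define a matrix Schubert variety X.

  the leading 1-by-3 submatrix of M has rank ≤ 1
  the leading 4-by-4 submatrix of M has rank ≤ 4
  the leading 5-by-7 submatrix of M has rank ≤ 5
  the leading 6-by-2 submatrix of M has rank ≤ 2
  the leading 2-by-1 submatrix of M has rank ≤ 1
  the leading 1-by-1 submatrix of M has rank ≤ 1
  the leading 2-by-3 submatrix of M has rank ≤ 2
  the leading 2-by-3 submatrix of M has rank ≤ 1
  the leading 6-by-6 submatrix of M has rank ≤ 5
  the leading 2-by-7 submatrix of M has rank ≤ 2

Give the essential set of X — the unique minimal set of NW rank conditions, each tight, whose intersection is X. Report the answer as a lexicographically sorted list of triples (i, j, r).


Propagating the 10 rank bounds to every northwest block:

  i=1: 1, 1, 1, 1, 1, 1, 1
  i=2: 1, 1, 1, 2, 2, 2, 2
  i=3: 1, 2, 2, 3, 3, 3, 3
  i=4: 1, 2, 3, 4, 4, 4, 4
  i=5: 1, 2, 3, 4, 5, 5, 5
  i=6: 1, 2, 3, 4, 5, 5, 6
  i=7: 1, 2, 3, 4, 5, 6, 7

giving w = (1, 4, 2, 3, 5, 7, 6) via Δ²R.

Rothe diagram D(w) (3 cells), 2 SE-corners (essential conditions):

[(2, 3, 1), (6, 6, 5)]


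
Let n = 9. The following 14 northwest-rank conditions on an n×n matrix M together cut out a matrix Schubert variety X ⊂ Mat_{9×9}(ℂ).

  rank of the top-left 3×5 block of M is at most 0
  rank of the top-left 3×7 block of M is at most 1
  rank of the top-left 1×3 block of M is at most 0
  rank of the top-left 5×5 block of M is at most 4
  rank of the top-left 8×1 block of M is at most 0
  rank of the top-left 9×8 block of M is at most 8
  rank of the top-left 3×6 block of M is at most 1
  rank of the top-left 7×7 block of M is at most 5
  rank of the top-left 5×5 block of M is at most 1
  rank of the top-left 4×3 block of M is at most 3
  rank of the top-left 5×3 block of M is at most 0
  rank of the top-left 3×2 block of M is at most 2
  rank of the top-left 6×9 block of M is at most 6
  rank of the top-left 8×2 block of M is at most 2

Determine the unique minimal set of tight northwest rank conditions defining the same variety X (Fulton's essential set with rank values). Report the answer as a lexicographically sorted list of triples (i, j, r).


Computing R[i][j] = min implied NW-rank bound (n=9, 14 conditions):

  row 1: 0  0  0  0  0  1  1  1  1
  row 2: 0  0  0  0  0  1  1  2  2
  row 3: 0  0  0  0  0  1  1  2  3
  row 4: 0  0  0  1  1  2  2  3  4
  row 5: 0  0  0  1  1  2  3  4  5
  row 6: 0  1  1  2  2  3  4  5  6
  row 7: 0  1  2  3  3  4  5  6  7
  row 8: 0  1  2  3  4  5  6  7  8
  row 9: 1  2  3  4  5  6  7  8  9

hence w(1..9) = (6, 8, 9, 4, 7, 2, 3, 5, 1).

Rothe diagram D(w) (27 cells), 5 SE-corners (essential conditions):

[(3, 5, 0), (3, 7, 1), (5, 3, 0), (5, 5, 1), (8, 1, 0)]


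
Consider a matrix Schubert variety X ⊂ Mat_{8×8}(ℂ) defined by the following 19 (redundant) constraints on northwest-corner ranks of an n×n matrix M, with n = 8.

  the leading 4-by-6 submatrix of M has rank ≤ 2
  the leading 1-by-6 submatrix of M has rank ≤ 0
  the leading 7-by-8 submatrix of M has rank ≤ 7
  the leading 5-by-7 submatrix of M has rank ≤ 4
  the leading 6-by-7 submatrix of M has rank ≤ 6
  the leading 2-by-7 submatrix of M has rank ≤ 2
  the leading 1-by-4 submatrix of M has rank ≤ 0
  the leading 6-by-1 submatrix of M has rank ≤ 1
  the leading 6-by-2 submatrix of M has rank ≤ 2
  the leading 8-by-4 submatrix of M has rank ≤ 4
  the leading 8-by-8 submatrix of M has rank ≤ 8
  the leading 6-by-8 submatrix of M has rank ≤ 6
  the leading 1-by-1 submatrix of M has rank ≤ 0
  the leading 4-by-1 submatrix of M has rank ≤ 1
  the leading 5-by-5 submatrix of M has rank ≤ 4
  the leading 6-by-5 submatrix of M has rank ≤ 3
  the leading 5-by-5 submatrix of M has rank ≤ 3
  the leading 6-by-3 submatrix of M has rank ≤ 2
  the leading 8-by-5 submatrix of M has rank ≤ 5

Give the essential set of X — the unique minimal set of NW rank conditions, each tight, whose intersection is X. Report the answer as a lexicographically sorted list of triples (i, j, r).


Propagating the 19 rank bounds to every northwest block:

  0 0 0 0 0 0 1 1
  1 1 1 1 1 1 2 2
  1 2 2 2 2 2 3 3
  1 2 2 2 2 2 3 4
  1 2 2 3 3 3 4 5
  1 2 2 3 3 4 5 6
  1 2 3 4 4 5 6 7
  1 2 3 4 5 6 7 8

so w = (7, 1, 2, 8, 4, 6, 3, 5).

D(w) has 13 cells with 4 SE-corners; essential set:

[(1, 6, 0), (4, 6, 2), (6, 3, 2), (6, 5, 3)]


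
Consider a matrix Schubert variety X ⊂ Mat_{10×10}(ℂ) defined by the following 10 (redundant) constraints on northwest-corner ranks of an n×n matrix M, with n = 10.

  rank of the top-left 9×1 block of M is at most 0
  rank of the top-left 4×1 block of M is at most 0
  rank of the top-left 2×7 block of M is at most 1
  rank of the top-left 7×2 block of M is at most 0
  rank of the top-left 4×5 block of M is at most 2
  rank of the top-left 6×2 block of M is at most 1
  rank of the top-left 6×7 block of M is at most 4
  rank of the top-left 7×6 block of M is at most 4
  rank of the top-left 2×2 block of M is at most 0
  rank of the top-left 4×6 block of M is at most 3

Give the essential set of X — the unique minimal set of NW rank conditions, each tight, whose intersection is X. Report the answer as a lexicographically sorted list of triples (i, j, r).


Recovering R(i,j) via the rank-extension bound from the 10 conditions:

  0 0 1 1 1 1 1 1 1 1
  0 0 1 1 1 1 1 2 2 2
  0 0 1 2 2 2 2 3 3 3
  0 0 1 2 2 3 3 4 4 4
  0 0 1 2 3 4 4 5 5 5
  0 0 1 2 3 4 4 5 6 6
  0 0 1 2 3 4 5 6 7 7
  0 1 2 3 4 5 6 7 8 8
  0 1 2 3 4 5 6 7 8 9
  1 2 3 4 5 6 7 8 9 10

second differences of R give the permutation w = (3, 8, 4, 6, 5, 9, 7, 2, 10, 1).

|D(w)|=22, |Ess(w)|=5:

[(2, 7, 1), (4, 5, 2), (6, 7, 4), (7, 2, 0), (9, 1, 0)]


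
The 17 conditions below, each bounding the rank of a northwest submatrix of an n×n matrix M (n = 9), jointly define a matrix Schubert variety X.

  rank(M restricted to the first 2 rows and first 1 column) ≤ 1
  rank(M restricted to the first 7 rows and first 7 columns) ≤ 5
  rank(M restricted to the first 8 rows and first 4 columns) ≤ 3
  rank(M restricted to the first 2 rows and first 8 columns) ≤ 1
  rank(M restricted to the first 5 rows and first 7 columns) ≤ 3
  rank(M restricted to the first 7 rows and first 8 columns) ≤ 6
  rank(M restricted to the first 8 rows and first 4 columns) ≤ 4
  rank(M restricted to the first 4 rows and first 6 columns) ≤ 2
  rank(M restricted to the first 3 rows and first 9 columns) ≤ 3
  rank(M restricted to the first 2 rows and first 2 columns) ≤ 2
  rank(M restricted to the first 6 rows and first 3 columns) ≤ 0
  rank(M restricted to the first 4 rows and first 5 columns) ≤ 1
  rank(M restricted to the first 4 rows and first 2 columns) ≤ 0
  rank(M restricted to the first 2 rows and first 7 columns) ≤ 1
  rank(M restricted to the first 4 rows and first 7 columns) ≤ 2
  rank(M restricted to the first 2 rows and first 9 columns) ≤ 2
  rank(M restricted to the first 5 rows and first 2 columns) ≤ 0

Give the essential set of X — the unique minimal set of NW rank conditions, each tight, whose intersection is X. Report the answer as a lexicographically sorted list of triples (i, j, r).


The tightest implied rank at each (i,j), from the 17 conditions:

  0 0 0 1 1 1 1 1 1
  0 0 0 1 1 1 1 1 2
  0 0 0 1 1 2 2 2 3
  0 0 0 1 1 2 2 3 4
  0 0 0 1 2 3 3 4 5
  0 0 0 1 2 3 4 5 6
  1 1 1 2 3 4 5 6 7
  1 2 2 3 4 5 6 7 8
  1 2 3 4 5 6 7 8 9

reading off 1-entries of Δ²R: w = (4, 9, 6, 8, 5, 7, 1, 2, 3).

|D(w)|=25, |Ess(w)|=4:

[(2, 8, 1), (4, 5, 1), (4, 7, 2), (6, 3, 0)]


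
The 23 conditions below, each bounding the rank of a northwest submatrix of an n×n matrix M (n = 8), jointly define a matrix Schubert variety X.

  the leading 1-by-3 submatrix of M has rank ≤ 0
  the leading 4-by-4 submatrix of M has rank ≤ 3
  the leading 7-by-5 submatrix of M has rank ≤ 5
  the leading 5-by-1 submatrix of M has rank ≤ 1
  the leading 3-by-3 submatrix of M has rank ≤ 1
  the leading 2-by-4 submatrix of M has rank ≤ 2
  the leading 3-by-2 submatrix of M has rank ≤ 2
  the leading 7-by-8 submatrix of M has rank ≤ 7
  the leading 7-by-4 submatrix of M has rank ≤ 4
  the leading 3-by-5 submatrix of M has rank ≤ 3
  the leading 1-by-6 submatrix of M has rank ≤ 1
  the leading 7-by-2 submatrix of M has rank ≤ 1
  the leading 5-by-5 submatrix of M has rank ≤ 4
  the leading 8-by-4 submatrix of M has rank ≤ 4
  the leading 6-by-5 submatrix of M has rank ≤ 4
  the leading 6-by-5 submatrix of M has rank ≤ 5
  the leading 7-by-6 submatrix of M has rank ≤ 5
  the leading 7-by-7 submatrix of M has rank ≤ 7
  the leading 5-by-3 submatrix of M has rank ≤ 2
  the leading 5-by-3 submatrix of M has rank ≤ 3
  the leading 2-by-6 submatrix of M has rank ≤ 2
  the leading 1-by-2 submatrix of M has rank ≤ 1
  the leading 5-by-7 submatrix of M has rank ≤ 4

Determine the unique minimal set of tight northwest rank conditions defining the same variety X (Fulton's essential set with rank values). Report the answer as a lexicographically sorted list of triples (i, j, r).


Reconstructing r_w from the 23 given conditions:

  row 1: 0 0 0 1 1 1 1 1
  row 2: 1 1 1 2 2 2 2 2
  row 3: 1 1 1 2 3 3 3 3
  row 4: 1 1 2 3 4 4 4 4
  row 5: 1 1 2 3 4 4 4 5
  row 6: 1 1 2 3 4 5 5 6
  row 7: 1 1 2 3 4 5 6 7
  row 8: 1 2 3 4 5 6 7 8

so w = (4, 1, 5, 3, 8, 6, 7, 2).

|D(w)|=11, |Ess(w)|=4:

[(1, 3, 0), (3, 3, 1), (5, 7, 4), (7, 2, 1)]


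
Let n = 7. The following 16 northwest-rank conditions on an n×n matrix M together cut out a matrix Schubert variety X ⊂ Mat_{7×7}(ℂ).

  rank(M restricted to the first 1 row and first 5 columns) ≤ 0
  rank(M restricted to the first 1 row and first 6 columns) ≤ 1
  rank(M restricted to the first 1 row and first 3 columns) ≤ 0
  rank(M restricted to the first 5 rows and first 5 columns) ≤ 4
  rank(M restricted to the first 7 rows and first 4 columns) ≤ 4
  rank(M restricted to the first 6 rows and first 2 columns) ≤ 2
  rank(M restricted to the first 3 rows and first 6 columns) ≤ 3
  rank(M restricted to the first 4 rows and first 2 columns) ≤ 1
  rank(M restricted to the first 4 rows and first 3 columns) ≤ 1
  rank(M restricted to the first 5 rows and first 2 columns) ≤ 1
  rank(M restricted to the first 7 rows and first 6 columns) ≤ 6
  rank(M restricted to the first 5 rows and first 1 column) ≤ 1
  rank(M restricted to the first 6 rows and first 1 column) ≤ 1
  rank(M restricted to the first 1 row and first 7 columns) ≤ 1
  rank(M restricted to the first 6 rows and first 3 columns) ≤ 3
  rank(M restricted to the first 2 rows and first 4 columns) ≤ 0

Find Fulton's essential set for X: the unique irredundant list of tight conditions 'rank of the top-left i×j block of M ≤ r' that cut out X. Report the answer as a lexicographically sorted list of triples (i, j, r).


Propagating the 16 rank bounds to every northwest block:

  R[1]: 0 | 0 | 0 | 0 | 0 | 1 | 1
  R[2]: 0 | 0 | 0 | 0 | 1 | 2 | 2
  R[3]: 1 | 1 | 1 | 1 | 2 | 3 | 3
  R[4]: 1 | 1 | 1 | 2 | 3 | 4 | 4
  R[5]: 1 | 1 | 2 | 3 | 4 | 5 | 5
  R[6]: 1 | 2 | 3 | 4 | 5 | 6 | 6
  R[7]: 1 | 2 | 3 | 4 | 5 | 6 | 7

giving w = (6, 5, 1, 4, 3, 2, 7) via Δ²R.

ℓ(w)=12; the 4 essential cells (i,j,r):

[(1, 5, 0), (2, 4, 0), (4, 3, 1), (5, 2, 1)]


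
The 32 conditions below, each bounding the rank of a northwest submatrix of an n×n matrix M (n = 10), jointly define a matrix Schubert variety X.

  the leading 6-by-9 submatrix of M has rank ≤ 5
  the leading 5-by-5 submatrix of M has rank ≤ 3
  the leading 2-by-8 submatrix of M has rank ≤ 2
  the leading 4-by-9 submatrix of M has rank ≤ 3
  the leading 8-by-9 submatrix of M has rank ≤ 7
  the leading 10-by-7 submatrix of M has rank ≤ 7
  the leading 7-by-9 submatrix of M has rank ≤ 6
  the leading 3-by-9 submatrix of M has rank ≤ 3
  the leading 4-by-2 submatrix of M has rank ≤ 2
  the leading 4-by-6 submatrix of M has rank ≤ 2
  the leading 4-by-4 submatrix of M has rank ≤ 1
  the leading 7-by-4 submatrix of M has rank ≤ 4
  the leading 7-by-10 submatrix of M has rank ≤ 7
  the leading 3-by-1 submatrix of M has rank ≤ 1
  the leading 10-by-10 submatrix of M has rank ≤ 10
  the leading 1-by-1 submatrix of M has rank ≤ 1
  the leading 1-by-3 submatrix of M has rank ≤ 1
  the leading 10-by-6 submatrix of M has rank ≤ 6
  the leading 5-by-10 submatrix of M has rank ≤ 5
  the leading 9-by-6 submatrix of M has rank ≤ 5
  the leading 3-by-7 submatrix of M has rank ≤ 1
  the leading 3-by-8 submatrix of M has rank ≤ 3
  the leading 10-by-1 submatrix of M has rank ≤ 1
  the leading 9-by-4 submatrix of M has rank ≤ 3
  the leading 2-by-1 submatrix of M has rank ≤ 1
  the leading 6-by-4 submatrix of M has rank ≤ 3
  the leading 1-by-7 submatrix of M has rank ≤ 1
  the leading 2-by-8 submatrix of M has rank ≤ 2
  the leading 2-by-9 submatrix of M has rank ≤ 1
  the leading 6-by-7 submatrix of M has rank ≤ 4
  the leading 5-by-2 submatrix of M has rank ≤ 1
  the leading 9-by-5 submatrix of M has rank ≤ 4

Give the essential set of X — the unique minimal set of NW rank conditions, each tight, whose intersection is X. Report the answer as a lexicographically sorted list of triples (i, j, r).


Reconstructing r_w from the 32 given conditions:

  R[1]: 1  1  1  1  1  1  1  1  1  1
  R[2]: 1  1  1  1  1  1  1  1  1  2
  R[3]: 1  1  1  1  1  1  1  2  2  3
  R[4]: 1  1  1  1  2  2  2  3  3  4
  R[5]: 1  1  2  2  3  3  3  4  4  5
  R[6]: 1  2  3  3  4  4  4  5  5  6
  R[7]: 1  2  3  3  4  5  5  6  6  7
  R[8]: 1  2  3  3  4  5  6  7  7  8
  R[9]: 1  2  3  3  4  5  6  7  8  9
  R[10]: 1  2  3  4  5  6  7  8  9  10

reading off 1-entries of Δ²R: w = (1, 10, 8, 5, 3, 2, 6, 7, 9, 4).

D(w) has 21 cells with 5 SE-corners; essential set:

[(2, 9, 1), (3, 7, 1), (4, 4, 1), (5, 2, 1), (9, 4, 3)]


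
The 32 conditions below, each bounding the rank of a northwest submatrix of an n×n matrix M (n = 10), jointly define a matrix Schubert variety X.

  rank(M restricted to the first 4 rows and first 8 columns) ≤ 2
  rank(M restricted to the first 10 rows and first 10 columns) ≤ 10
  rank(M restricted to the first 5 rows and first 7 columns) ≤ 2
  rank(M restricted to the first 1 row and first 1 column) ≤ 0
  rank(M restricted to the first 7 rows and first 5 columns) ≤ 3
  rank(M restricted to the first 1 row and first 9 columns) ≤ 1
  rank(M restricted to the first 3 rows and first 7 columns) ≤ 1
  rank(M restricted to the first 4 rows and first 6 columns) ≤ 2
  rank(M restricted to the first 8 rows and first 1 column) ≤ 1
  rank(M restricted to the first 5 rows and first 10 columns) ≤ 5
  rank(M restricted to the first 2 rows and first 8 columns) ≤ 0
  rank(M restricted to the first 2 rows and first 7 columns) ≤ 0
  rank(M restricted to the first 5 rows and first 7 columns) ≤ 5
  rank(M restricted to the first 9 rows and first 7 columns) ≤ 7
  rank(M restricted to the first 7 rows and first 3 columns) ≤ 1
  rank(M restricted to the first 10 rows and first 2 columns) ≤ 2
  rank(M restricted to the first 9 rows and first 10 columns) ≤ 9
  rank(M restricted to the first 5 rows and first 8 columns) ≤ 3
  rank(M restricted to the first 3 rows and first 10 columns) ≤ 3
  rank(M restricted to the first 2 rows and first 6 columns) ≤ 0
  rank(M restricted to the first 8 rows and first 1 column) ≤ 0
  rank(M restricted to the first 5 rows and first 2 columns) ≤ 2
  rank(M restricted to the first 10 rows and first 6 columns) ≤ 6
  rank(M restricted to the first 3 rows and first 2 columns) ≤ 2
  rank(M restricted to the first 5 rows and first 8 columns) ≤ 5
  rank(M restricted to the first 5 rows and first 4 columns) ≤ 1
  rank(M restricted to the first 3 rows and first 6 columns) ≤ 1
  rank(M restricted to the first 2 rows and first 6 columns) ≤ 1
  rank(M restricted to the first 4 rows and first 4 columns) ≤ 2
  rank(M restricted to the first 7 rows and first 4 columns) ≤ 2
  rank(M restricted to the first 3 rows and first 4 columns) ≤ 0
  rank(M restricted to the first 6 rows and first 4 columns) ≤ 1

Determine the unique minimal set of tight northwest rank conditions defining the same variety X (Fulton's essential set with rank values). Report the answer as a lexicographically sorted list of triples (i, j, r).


Rank table r_w(10×10) implied by the 32 constraints:

  R[1]: 0 | 0 | 0 | 0 | 0 | 0 | 0 | 0 | 1 | 1
  R[2]: 0 | 0 | 0 | 0 | 0 | 0 | 0 | 0 | 1 | 2
  R[3]: 0 | 0 | 0 | 0 | 1 | 1 | 1 | 1 | 2 | 3
  R[4]: 0 | 1 | 1 | 1 | 2 | 2 | 2 | 2 | 3 | 4
  R[5]: 0 | 1 | 1 | 1 | 2 | 2 | 2 | 3 | 4 | 5
  R[6]: 0 | 1 | 1 | 1 | 2 | 3 | 3 | 4 | 5 | 6
  R[7]: 0 | 1 | 1 | 2 | 3 | 4 | 4 | 5 | 6 | 7
  R[8]: 0 | 1 | 2 | 3 | 4 | 5 | 5 | 6 | 7 | 8
  R[9]: 1 | 2 | 3 | 4 | 5 | 6 | 6 | 7 | 8 | 9
  R[10]: 1 | 2 | 3 | 4 | 5 | 6 | 7 | 8 | 9 | 10

hence w(1..10) = (9, 10, 5, 2, 8, 6, 4, 3, 1, 7).

D(w) has 32 cells with 6 SE-corners; essential set:

[(2, 8, 0), (3, 4, 0), (5, 7, 2), (6, 4, 1), (7, 3, 1), (8, 1, 0)]


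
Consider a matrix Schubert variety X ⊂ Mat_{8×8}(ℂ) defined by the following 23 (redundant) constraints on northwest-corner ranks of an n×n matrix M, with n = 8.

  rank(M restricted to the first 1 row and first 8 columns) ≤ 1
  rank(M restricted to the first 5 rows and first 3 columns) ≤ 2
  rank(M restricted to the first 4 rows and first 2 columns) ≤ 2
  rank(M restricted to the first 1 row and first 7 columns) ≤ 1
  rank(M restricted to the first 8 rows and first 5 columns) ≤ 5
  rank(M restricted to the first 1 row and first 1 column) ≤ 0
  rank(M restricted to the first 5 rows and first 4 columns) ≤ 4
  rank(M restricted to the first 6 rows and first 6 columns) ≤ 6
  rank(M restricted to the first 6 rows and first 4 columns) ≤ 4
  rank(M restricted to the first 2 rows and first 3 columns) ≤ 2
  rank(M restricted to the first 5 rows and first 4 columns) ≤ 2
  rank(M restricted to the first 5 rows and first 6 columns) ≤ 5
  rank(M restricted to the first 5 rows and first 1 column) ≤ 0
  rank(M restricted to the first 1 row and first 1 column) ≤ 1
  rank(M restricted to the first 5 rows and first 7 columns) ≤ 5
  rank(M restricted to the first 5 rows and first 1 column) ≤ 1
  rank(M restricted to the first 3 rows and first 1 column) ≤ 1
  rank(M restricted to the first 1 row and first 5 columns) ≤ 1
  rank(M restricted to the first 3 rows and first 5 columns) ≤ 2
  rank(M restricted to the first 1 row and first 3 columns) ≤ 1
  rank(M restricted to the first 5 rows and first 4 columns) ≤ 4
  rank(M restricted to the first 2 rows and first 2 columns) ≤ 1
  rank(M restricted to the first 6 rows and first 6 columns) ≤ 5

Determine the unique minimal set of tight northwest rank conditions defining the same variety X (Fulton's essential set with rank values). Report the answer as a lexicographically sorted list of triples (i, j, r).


Reconstructing r_w from the 23 given conditions:

  row 1: 0  1  1  1  1  1  1  1
  row 2: 0  1  2  2  2  2  2  2
  row 3: 0  1  2  2  2  3  3  3
  row 4: 0  1  2  2  3  4  4  4
  row 5: 0  1  2  2  3  4  5  5
  row 6: 1  2  3  3  4  5  6  6
  row 7: 1  2  3  4  5  6  7  7
  row 8: 1  2  3  4  5  6  7  8

hence w(1..8) = (2, 3, 6, 5, 7, 1, 4, 8).

3 SE-corners of the 9-cell Rothe diagram give Ess(w):

[(3, 5, 2), (5, 1, 0), (5, 4, 2)]


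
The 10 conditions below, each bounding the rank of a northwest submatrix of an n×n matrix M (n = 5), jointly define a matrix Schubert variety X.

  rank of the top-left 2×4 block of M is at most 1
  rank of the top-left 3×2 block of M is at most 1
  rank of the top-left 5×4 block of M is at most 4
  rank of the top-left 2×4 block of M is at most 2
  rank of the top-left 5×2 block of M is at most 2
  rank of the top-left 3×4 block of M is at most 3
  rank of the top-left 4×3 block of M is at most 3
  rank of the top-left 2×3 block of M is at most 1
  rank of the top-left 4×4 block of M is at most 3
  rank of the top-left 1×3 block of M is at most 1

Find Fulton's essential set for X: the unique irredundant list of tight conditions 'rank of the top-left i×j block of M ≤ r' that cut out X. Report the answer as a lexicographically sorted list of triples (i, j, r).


Recovering R(i,j) via the rank-extension bound from the 10 conditions:

  i=1: 1, 1, 1, 1, 1
  i=2: 1, 1, 1, 1, 2
  i=3: 1, 1, 2, 2, 3
  i=4: 1, 2, 3, 3, 4
  i=5: 1, 2, 3, 4, 5

the unique w with this rank table is (1, 5, 3, 2, 4).

D(w) has 4 cells with 2 SE-corners; essential set:

[(2, 4, 1), (3, 2, 1)]


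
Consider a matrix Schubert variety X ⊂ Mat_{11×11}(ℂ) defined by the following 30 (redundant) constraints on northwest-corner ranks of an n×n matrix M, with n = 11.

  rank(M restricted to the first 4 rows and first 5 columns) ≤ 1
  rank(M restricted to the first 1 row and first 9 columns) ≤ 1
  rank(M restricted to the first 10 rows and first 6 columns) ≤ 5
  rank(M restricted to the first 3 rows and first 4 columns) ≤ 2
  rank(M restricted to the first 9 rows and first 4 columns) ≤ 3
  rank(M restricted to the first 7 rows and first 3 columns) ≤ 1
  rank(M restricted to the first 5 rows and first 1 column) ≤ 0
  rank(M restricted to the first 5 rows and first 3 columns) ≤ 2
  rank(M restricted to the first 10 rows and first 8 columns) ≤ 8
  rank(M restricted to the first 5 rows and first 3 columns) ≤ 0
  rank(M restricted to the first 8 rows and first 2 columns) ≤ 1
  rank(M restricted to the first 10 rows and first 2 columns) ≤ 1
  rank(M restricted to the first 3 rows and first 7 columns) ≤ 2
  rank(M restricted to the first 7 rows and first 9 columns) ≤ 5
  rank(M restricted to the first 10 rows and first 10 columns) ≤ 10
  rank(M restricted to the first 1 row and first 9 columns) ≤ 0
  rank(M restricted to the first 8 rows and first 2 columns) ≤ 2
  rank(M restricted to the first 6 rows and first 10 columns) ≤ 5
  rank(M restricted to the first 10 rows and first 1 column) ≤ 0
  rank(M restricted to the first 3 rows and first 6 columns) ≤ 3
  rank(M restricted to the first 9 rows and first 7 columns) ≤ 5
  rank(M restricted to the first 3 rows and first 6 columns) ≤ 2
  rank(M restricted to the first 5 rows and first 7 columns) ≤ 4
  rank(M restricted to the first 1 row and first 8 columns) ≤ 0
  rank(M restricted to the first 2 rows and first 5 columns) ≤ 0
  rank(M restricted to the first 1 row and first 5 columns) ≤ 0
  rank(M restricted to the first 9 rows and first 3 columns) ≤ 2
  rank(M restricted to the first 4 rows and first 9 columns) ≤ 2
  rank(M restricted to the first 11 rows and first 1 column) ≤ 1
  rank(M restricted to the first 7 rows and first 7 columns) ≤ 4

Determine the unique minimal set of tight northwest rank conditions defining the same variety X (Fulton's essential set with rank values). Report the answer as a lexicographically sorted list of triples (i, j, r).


The tightest implied rank at each (i,j), from the 30 conditions:

  R[1]: 0 | 0 | 0 | 0 | 0 | 0 | 0 | 0 | 0 | 1 | 1
  R[2]: 0 | 0 | 0 | 0 | 0 | 1 | 1 | 1 | 1 | 2 | 2
  R[3]: 0 | 0 | 0 | 1 | 1 | 2 | 2 | 2 | 2 | 3 | 3
  R[4]: 0 | 0 | 0 | 1 | 1 | 2 | 2 | 2 | 2 | 3 | 4
  R[5]: 0 | 0 | 0 | 1 | 2 | 3 | 3 | 3 | 3 | 4 | 5
  R[6]: 0 | 1 | 1 | 2 | 3 | 4 | 4 | 4 | 4 | 5 | 6
  R[7]: 0 | 1 | 1 | 2 | 3 | 4 | 4 | 5 | 5 | 6 | 7
  R[8]: 0 | 1 | 2 | 3 | 4 | 5 | 5 | 6 | 6 | 7 | 8
  R[9]: 0 | 1 | 2 | 3 | 4 | 5 | 5 | 6 | 7 | 8 | 9
  R[10]: 0 | 1 | 2 | 3 | 4 | 5 | 6 | 7 | 8 | 9 | 10
  R[11]: 1 | 2 | 3 | 4 | 5 | 6 | 7 | 8 | 9 | 10 | 11

reading off 1-entries of Δ²R: w = (10, 6, 4, 11, 5, 2, 8, 3, 9, 7, 1).

Rothe diagram D(w) (35 cells), 9 SE-corners (essential conditions):

[(1, 9, 0), (2, 5, 0), (4, 5, 1), (4, 9, 2), (5, 3, 0), (7, 3, 1), (7, 7, 4), (9, 7, 5), (10, 1, 0)]


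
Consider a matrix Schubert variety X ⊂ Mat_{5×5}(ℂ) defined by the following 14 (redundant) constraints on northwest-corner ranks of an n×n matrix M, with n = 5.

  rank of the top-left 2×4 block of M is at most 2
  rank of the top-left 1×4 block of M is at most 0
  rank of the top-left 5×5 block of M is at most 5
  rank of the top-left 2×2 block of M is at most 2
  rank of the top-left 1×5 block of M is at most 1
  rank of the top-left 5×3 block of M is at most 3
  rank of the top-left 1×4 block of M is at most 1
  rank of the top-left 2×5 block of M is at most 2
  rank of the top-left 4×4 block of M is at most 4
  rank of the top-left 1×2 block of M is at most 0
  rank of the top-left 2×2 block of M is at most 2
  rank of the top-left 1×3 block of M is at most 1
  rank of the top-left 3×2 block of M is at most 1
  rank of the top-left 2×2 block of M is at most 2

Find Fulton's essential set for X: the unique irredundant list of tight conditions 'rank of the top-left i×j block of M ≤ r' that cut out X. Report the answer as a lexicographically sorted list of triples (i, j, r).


Propagating the 14 rank bounds to every northwest block:

  R[1]: 0  0  0  0  1
  R[2]: 1  1  1  1  2
  R[3]: 1  1  2  2  3
  R[4]: 1  2  3  3  4
  R[5]: 1  2  3  4  5

hence w(1..5) = (5, 1, 3, 2, 4).

2 SE-corners of the 5-cell Rothe diagram give Ess(w):

[(1, 4, 0), (3, 2, 1)]


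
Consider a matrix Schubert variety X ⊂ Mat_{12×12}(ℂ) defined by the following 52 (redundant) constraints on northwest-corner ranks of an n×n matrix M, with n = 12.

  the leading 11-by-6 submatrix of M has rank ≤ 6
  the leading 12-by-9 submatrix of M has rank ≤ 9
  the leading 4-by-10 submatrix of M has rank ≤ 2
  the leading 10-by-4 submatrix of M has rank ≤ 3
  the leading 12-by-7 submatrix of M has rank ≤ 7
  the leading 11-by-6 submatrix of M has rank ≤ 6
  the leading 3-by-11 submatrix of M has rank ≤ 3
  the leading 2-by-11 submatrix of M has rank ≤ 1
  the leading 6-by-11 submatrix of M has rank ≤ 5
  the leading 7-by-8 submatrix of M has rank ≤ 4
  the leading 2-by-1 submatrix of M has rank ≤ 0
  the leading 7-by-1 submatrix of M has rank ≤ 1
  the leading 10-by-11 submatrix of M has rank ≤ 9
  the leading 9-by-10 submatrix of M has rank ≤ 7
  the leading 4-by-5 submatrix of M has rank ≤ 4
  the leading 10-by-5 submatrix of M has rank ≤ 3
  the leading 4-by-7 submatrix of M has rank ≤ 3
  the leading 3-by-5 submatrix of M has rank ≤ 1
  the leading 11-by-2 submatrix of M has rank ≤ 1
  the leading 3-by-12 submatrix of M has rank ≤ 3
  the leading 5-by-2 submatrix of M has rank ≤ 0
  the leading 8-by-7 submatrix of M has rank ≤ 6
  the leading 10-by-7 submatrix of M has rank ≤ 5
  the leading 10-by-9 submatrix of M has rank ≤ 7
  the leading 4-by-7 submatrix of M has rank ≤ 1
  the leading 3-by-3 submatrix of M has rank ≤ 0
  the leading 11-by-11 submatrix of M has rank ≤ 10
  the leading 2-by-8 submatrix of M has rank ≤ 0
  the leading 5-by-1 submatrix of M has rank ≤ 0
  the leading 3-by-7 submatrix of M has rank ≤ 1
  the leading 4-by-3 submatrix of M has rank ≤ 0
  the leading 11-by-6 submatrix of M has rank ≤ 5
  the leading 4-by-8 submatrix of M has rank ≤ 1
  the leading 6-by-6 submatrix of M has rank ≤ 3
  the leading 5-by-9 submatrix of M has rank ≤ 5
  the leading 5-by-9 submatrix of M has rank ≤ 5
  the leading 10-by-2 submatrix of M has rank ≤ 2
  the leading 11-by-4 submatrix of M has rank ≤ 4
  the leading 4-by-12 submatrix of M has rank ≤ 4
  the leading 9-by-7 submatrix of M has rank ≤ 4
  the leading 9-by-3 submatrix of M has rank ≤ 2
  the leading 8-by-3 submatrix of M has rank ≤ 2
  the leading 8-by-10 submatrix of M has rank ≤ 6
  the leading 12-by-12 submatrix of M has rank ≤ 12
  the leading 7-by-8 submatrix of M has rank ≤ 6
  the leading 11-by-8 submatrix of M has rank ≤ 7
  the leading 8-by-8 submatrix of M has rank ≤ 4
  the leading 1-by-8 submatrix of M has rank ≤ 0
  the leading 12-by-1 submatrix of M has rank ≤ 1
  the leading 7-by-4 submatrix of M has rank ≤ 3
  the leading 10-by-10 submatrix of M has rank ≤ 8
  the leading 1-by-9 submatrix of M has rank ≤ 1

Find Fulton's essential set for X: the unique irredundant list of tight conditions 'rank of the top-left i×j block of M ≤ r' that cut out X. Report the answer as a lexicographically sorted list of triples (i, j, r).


Propagating the 52 rank bounds to every northwest block:

  row 1: 0, 0, 0, 0, 0, 0, 0, 0, 1, 1, 1, 1
  row 2: 0, 0, 0, 0, 0, 0, 0, 0, 1, 1, 1, 2
  row 3: 0, 0, 0, 1, 1, 1, 1, 1, 2, 2, 2, 3
  row 4: 0, 0, 0, 1, 1, 1, 1, 1, 2, 2, 3, 4
  row 5: 0, 0, 1, 2, 2, 2, 2, 2, 3, 3, 4, 5
  row 6: 1, 1, 2, 3, 3, 3, 3, 3, 4, 4, 5, 6
  row 7: 1, 1, 2, 3, 3, 4, 4, 4, 5, 5, 6, 7
  row 8: 1, 1, 2, 3, 3, 4, 4, 4, 5, 6, 7, 8
  row 9: 1, 1, 2, 3, 3, 4, 4, 5, 6, 7, 8, 9
  row 10: 1, 1, 2, 3, 3, 4, 5, 6, 7, 8, 9, 10
  row 11: 1, 1, 2, 3, 4, 5, 6, 7, 8, 9, 10, 11
  row 12: 1, 2, 3, 4, 5, 6, 7, 8, 9, 10, 11, 12

so w = (9, 12, 4, 11, 3, 1, 6, 10, 8, 7, 5, 2).

|D(w)|=43, |Ess(w)|=10:

[(2, 8, 0), (2, 11, 1), (4, 3, 0), (4, 8, 1), (4, 10, 2), (5, 2, 0), (8, 8, 4), (9, 7, 4), (10, 5, 3), (11, 2, 1)]


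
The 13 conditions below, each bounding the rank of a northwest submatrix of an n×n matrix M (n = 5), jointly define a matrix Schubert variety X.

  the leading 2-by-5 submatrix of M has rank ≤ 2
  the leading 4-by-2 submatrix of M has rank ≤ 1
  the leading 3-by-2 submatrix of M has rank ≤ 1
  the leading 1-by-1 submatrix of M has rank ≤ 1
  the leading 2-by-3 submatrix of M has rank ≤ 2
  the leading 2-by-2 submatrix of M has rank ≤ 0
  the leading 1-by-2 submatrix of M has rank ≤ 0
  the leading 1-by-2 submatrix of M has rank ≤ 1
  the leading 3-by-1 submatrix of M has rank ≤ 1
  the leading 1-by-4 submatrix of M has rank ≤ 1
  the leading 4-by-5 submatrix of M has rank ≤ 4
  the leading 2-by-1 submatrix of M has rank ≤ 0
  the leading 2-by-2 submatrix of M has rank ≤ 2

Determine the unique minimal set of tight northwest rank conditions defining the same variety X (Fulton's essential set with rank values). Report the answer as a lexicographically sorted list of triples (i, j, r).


Rank table r_w(5×5) implied by the 13 constraints:

  row 1: 0 | 0 | 1 | 1 | 1
  row 2: 0 | 0 | 1 | 2 | 2
  row 3: 1 | 1 | 2 | 3 | 3
  row 4: 1 | 1 | 2 | 3 | 4
  row 5: 1 | 2 | 3 | 4 | 5

hence w(1..5) = (3, 4, 1, 5, 2).

Rothe diagram D(w) (5 cells), 2 SE-corners (essential conditions):

[(2, 2, 0), (4, 2, 1)]
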